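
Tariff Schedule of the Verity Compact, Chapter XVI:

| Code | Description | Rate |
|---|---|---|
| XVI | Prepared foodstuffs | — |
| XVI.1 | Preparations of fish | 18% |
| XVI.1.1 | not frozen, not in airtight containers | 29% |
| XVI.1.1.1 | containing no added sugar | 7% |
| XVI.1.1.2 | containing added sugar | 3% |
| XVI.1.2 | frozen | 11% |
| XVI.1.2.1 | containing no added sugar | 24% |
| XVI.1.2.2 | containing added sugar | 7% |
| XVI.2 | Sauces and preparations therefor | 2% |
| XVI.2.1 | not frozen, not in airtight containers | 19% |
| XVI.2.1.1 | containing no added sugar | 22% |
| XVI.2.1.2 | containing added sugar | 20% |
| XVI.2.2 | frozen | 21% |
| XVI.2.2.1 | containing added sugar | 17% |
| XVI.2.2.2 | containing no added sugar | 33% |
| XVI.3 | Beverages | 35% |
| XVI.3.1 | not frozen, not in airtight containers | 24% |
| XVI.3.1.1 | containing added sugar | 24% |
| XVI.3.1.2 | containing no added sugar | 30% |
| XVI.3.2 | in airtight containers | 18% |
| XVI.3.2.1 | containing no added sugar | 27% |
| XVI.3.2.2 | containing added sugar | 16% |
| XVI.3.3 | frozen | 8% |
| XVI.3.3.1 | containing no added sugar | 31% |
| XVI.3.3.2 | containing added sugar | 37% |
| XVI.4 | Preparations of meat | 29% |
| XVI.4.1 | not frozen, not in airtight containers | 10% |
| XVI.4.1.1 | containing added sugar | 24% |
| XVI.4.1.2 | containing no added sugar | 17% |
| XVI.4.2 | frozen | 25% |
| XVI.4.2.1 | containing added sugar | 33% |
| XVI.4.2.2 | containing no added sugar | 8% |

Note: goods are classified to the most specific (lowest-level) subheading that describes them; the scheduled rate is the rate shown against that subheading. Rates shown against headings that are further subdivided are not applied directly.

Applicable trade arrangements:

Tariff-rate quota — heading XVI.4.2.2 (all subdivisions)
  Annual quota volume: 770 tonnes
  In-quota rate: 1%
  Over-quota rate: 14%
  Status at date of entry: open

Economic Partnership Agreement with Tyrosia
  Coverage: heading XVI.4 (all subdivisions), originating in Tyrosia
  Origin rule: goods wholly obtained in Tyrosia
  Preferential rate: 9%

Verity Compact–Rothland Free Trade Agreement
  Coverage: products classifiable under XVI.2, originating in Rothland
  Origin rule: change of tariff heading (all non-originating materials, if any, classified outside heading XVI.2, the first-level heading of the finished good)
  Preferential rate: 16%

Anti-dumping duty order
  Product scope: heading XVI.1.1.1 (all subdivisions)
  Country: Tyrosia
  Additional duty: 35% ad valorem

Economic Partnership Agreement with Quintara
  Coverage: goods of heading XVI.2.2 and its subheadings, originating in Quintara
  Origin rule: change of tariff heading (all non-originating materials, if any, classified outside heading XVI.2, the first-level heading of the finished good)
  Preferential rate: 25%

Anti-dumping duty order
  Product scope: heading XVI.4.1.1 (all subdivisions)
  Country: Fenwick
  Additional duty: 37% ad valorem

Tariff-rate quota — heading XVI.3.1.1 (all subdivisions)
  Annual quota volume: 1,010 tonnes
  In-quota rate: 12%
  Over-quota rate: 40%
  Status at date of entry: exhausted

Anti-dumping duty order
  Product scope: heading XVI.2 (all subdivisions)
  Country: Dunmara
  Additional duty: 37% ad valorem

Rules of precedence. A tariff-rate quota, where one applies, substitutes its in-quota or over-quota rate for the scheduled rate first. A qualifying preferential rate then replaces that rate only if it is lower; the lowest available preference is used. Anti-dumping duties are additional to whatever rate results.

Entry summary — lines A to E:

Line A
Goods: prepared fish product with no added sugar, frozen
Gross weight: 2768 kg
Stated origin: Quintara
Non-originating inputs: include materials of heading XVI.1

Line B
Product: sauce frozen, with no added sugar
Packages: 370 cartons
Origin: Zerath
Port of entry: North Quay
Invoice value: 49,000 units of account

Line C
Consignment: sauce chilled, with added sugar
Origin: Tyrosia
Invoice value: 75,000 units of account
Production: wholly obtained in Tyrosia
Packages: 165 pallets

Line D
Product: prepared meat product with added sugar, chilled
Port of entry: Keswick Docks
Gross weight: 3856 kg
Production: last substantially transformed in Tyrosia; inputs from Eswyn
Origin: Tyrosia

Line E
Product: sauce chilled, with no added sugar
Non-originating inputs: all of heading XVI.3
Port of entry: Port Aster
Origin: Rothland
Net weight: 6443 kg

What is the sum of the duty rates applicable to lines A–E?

117%

Line A: prepared fish product → XVI.1; frozen → XVI.1.2; with no added sugar → XVI.1.2.1. Scheduled 24%. Quintara agreement on XVI.2.2: XVI.1.2.1 not covered. → 24%.
Line B: sauce → XVI.2; frozen → XVI.2.2; with no added sugar → XVI.2.2.2. Scheduled 33%. No special measure applies. → 33%.
Line C: sauce → XVI.2; chilled → XVI.2.1; with added sugar → XVI.2.1.2. Scheduled 20%. Tyrosia agreement on XVI.4: XVI.2.1.2 not covered. → 20%.
Line D: prepared meat product → XVI.4; chilled → XVI.4.1; with added sugar → XVI.4.1.1. Scheduled 24%. Tyrosia agreement on XVI.4: not wholly obtained. → 24%.
Line E: sauce → XVI.2; chilled → XVI.2.1; with no added sugar → XVI.2.1.1. Scheduled 22%. Rothland agreement on XVI.2: CTH met → 16% available; preferential 16%. → 16%.
Sum: 24% + 33% + 20% + 24% + 16% = 117%.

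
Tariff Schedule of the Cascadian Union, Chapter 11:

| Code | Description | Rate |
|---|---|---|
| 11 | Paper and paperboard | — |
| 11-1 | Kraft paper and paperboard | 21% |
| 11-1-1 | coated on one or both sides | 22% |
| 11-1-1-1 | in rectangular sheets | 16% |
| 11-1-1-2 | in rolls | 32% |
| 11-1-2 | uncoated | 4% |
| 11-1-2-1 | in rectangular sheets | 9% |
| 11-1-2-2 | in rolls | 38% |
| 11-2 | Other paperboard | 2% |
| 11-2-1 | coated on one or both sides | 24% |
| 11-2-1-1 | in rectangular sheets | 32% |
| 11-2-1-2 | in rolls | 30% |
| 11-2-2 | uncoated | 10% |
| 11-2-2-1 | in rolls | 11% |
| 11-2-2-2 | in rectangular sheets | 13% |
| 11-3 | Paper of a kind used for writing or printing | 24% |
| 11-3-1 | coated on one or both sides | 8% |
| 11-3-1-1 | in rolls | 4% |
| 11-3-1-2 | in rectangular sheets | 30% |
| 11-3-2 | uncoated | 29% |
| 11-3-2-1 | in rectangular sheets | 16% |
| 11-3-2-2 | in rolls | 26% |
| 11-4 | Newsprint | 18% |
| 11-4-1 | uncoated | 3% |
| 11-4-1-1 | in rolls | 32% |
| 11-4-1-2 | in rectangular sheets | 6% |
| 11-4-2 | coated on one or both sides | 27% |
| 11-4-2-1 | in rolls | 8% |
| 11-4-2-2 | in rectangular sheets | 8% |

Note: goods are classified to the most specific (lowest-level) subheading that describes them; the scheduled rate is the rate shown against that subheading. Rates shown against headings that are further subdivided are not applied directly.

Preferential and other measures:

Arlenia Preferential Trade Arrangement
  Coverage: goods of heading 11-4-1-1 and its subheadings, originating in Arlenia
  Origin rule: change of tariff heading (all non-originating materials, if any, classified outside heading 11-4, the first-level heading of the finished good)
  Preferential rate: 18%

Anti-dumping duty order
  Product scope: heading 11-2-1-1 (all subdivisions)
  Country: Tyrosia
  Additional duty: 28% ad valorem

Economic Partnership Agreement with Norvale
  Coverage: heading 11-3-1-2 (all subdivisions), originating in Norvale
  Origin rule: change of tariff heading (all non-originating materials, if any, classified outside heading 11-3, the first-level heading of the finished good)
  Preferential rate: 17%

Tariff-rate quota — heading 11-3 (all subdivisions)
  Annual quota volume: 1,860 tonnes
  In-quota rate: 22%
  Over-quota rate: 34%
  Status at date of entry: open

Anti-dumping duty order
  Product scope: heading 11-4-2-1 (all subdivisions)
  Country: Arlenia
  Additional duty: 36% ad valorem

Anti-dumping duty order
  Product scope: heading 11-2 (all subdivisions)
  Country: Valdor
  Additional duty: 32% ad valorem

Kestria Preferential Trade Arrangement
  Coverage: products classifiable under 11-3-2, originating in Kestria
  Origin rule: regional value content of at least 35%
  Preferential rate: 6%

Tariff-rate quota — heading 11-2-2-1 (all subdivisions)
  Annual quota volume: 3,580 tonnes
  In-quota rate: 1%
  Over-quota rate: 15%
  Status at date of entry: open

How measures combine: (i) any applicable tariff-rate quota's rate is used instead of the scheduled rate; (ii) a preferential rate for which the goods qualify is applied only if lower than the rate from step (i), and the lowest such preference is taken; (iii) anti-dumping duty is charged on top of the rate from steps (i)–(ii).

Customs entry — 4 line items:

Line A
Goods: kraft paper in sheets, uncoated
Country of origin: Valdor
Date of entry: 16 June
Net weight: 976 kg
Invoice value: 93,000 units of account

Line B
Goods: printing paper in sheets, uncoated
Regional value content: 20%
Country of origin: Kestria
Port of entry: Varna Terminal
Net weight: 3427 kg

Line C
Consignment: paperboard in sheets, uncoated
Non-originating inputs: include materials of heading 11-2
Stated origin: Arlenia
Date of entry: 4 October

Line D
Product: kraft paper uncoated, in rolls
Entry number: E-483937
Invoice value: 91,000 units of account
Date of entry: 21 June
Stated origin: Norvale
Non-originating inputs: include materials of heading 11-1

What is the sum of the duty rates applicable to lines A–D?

Line A: kraft paper → 11-1; uncoated → 11-1-2; in sheets → 11-1-2-1. Scheduled 9%. No special measure applies. → 9%.
Line B: printing paper → 11-3; uncoated → 11-3-2; in sheets → 11-3-2-1. Scheduled 16%. quota on 11-3 open → in-quota 22%; Kestria agreement on 11-3-2: RVC < 35%. → 22%.
Line C: paperboard → 11-2; uncoated → 11-2-2; in sheets → 11-2-2-2. Scheduled 13%. Arlenia agreement on 11-4-1-1: 11-2-2-2 not covered. → 13%.
Line D: kraft paper → 11-1; uncoated → 11-1-2; in rolls → 11-1-2-2. Scheduled 38%. Norvale agreement on 11-3-1-2: 11-1-2-2 not covered. → 38%.
Sum: 9% + 22% + 13% + 38% = 82%.

82%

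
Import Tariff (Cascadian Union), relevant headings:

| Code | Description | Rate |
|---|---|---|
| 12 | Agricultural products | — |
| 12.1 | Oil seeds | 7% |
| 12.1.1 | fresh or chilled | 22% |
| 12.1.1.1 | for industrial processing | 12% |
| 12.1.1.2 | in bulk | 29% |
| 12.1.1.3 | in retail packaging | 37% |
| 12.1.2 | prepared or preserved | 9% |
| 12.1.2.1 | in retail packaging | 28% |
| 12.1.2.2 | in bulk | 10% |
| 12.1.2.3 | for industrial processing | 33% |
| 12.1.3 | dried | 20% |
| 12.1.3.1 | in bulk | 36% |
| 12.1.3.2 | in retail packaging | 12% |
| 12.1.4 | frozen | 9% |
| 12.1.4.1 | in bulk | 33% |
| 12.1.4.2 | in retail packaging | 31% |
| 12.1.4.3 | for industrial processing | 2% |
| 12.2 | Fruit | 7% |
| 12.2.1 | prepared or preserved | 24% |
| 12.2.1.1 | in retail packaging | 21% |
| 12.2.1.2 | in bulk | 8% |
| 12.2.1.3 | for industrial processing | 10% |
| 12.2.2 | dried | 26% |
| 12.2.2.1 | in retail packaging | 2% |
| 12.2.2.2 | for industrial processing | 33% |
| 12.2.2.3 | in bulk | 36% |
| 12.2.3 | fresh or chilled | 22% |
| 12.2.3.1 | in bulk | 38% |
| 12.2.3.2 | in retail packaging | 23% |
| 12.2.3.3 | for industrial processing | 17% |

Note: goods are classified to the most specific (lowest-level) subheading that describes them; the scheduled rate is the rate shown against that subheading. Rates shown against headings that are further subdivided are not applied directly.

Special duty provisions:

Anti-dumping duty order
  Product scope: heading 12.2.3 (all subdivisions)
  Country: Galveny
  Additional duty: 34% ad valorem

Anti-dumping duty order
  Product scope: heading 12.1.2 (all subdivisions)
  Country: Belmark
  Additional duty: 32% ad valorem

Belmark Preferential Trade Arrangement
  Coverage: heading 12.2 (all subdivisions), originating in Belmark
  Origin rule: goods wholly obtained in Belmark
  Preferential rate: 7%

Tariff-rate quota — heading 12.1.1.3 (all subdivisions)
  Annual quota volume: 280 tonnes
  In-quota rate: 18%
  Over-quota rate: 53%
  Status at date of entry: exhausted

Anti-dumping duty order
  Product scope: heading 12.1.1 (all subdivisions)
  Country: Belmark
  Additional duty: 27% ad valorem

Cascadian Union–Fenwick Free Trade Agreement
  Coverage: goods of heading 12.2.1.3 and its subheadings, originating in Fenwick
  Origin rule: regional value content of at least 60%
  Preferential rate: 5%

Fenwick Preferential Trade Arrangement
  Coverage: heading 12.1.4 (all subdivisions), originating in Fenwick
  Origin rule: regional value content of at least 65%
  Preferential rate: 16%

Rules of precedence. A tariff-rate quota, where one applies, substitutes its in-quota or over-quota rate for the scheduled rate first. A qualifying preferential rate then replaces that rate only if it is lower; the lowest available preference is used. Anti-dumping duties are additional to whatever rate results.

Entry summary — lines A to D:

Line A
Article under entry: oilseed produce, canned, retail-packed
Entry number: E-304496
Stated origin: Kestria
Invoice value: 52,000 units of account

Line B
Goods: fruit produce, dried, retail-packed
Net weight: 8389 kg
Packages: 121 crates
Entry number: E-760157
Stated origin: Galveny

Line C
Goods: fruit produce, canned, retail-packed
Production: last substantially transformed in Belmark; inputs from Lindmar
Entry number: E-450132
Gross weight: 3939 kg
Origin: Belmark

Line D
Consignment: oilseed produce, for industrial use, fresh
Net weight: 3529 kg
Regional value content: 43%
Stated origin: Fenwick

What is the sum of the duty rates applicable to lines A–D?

63%

Line A: oilseed → 12.1; canned → 12.1.2; retail-packed → 12.1.2.1. Scheduled 28%. No special measure applies. → 28%.
Line B: fruit → 12.2; dried → 12.2.2; retail-packed → 12.2.2.1. Scheduled 2%. No special measure applies. → 2%.
Line C: fruit → 12.2; canned → 12.2.1; retail-packed → 12.2.1.1. Scheduled 21%. Belmark agreement on 12.2: not wholly obtained. → 21%.
Line D: oilseed → 12.1; fresh → 12.1.1; for industrial use → 12.1.1.1. Scheduled 12%. Fenwick agreement on 12.2.1.3: 12.1.1.1 not covered; Fenwick agreement on 12.1.4: 12.1.1.1 not covered. → 12%.
Sum: 28% + 2% + 21% + 12% = 63%.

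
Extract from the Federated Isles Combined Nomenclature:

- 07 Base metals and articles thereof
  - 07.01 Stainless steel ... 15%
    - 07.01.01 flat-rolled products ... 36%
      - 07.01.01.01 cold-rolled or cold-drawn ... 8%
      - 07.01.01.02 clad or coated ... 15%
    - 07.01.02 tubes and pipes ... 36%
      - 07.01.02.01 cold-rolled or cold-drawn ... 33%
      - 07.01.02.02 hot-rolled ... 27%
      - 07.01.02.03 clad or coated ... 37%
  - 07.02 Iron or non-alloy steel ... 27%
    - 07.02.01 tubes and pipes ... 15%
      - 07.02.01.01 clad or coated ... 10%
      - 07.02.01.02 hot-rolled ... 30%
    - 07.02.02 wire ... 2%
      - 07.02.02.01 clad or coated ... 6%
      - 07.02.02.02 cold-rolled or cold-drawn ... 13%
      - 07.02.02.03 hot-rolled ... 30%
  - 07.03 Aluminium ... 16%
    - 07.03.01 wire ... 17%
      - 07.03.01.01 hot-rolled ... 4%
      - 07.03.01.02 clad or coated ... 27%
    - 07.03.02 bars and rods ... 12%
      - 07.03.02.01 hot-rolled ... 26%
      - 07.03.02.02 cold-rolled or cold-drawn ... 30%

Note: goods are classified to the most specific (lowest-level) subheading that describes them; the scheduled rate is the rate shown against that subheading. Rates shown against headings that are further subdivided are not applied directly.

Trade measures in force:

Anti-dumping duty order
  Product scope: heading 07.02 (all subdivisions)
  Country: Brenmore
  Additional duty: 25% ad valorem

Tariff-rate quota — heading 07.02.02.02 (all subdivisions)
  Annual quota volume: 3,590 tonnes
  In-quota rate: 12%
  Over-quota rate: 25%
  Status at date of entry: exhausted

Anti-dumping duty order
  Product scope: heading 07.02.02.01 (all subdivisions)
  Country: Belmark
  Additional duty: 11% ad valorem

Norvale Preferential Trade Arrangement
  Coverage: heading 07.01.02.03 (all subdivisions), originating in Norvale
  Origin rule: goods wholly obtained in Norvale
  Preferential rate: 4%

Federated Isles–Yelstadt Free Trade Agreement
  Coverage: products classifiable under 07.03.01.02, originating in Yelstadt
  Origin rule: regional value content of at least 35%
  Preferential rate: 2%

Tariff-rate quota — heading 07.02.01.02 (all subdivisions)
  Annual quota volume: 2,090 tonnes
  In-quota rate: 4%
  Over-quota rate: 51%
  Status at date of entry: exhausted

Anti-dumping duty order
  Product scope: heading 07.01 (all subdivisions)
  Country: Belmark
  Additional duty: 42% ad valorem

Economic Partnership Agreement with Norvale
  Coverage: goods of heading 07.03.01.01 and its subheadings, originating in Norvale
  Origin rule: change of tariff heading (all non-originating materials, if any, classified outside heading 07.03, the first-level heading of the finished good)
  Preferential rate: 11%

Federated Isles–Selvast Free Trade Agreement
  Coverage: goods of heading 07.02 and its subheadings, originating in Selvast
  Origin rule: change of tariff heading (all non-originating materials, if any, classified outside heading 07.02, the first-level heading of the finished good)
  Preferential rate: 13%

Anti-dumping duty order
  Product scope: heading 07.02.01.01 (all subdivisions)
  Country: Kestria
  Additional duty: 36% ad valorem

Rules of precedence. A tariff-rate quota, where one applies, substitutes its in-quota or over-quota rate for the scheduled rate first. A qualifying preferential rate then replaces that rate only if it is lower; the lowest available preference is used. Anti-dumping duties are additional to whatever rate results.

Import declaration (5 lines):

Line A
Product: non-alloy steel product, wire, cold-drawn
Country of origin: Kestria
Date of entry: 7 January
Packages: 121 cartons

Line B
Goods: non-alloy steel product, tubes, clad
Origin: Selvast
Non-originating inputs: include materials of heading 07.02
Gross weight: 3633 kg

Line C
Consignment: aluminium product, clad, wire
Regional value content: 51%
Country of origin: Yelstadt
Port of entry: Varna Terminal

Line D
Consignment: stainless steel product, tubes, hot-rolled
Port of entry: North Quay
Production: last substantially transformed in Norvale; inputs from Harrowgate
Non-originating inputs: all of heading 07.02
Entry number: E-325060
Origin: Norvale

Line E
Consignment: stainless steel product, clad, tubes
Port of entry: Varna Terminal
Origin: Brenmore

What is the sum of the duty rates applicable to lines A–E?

101%

Line A: non-alloy steel → 07.02; wire → 07.02.02; cold-drawn → 07.02.02.02. Scheduled 13%. quota on 07.02.02.02 exhausted → over-quota 25%. → 25%.
Line B: non-alloy steel → 07.02; tubes → 07.02.01; clad → 07.02.01.01. Scheduled 10%. Selvast agreement on 07.02: CTH not met. → 10%.
Line C: aluminium → 07.03; wire → 07.03.01; clad → 07.03.01.02. Scheduled 27%. Yelstadt agreement on 07.03.01.02: RVC ≥ 35% → 2% available; preferential 2%. → 2%.
Line D: stainless steel → 07.01; tubes → 07.01.02; hot-rolled → 07.01.02.02. Scheduled 27%. Norvale agreement on 07.01.02.03: 07.01.02.02 not covered; Norvale agreement on 07.03.01.01: 07.01.02.02 not covered. → 27%.
Line E: stainless steel → 07.01; tubes → 07.01.02; clad → 07.01.02.03. Scheduled 37%. No special measure applies. → 37%.
Sum: 25% + 10% + 2% + 27% + 37% = 101%.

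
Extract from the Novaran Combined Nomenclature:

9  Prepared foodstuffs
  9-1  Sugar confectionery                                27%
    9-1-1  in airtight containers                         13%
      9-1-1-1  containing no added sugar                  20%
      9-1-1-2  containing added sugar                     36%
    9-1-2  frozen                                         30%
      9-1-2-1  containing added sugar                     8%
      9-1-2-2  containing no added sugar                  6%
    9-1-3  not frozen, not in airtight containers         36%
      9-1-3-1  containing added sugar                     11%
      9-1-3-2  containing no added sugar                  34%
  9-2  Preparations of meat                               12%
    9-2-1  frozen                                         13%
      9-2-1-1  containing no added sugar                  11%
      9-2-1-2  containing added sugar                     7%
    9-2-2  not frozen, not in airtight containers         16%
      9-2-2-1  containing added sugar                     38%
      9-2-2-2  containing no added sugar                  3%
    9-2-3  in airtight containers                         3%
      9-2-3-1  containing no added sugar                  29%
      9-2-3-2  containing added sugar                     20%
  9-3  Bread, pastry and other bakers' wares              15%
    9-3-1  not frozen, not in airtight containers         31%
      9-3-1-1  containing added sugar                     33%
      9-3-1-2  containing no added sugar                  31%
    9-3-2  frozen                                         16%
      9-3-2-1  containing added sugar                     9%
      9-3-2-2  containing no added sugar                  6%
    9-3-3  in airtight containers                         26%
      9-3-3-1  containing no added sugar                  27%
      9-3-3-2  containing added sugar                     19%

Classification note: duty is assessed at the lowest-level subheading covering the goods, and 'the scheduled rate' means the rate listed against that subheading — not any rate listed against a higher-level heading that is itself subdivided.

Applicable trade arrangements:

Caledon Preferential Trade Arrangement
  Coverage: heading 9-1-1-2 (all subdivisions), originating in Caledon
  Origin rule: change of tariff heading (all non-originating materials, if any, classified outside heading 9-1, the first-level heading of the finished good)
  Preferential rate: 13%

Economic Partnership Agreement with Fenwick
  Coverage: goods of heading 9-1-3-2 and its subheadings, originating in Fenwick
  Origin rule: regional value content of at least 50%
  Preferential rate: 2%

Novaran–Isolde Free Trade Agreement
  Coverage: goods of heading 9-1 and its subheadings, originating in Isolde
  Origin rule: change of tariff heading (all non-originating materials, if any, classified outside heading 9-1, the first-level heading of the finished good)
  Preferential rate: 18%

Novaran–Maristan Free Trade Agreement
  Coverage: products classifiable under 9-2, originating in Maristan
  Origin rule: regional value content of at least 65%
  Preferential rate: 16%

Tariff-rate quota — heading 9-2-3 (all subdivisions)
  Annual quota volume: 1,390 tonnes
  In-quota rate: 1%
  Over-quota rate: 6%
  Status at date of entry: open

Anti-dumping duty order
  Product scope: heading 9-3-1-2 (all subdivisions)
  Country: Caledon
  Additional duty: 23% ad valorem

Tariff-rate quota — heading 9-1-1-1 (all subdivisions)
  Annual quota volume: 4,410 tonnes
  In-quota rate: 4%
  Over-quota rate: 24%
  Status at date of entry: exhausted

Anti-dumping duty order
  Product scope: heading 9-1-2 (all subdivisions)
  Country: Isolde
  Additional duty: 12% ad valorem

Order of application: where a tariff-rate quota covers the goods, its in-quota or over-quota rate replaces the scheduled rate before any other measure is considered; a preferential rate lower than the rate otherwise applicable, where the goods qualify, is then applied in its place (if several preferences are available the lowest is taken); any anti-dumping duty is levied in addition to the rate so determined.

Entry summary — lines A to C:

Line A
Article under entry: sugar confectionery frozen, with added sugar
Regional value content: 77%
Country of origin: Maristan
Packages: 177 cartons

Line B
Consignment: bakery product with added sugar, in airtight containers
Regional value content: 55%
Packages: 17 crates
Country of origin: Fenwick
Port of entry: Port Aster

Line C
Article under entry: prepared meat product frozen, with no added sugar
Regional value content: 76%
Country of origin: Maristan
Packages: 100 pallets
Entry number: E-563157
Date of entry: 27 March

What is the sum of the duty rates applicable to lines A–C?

38%

Line A: sugar confectionery → 9-1; frozen → 9-1-2; with added sugar → 9-1-2-1. Scheduled 8%. Maristan agreement on 9-2: 9-1-2-1 not covered. → 8%.
Line B: bakery product → 9-3; in airtight containers → 9-3-3; with added sugar → 9-3-3-2. Scheduled 19%. Fenwick agreement on 9-1-3-2: 9-3-3-2 not covered. → 19%.
Line C: prepared meat product → 9-2; frozen → 9-2-1; with no added sugar → 9-2-1-1. Scheduled 11%. Maristan agreement on 9-2: RVC ≥ 65% → 16% available; preference 16% not lower than 11% → no reduction. → 11%.
Sum: 8% + 19% + 11% = 38%.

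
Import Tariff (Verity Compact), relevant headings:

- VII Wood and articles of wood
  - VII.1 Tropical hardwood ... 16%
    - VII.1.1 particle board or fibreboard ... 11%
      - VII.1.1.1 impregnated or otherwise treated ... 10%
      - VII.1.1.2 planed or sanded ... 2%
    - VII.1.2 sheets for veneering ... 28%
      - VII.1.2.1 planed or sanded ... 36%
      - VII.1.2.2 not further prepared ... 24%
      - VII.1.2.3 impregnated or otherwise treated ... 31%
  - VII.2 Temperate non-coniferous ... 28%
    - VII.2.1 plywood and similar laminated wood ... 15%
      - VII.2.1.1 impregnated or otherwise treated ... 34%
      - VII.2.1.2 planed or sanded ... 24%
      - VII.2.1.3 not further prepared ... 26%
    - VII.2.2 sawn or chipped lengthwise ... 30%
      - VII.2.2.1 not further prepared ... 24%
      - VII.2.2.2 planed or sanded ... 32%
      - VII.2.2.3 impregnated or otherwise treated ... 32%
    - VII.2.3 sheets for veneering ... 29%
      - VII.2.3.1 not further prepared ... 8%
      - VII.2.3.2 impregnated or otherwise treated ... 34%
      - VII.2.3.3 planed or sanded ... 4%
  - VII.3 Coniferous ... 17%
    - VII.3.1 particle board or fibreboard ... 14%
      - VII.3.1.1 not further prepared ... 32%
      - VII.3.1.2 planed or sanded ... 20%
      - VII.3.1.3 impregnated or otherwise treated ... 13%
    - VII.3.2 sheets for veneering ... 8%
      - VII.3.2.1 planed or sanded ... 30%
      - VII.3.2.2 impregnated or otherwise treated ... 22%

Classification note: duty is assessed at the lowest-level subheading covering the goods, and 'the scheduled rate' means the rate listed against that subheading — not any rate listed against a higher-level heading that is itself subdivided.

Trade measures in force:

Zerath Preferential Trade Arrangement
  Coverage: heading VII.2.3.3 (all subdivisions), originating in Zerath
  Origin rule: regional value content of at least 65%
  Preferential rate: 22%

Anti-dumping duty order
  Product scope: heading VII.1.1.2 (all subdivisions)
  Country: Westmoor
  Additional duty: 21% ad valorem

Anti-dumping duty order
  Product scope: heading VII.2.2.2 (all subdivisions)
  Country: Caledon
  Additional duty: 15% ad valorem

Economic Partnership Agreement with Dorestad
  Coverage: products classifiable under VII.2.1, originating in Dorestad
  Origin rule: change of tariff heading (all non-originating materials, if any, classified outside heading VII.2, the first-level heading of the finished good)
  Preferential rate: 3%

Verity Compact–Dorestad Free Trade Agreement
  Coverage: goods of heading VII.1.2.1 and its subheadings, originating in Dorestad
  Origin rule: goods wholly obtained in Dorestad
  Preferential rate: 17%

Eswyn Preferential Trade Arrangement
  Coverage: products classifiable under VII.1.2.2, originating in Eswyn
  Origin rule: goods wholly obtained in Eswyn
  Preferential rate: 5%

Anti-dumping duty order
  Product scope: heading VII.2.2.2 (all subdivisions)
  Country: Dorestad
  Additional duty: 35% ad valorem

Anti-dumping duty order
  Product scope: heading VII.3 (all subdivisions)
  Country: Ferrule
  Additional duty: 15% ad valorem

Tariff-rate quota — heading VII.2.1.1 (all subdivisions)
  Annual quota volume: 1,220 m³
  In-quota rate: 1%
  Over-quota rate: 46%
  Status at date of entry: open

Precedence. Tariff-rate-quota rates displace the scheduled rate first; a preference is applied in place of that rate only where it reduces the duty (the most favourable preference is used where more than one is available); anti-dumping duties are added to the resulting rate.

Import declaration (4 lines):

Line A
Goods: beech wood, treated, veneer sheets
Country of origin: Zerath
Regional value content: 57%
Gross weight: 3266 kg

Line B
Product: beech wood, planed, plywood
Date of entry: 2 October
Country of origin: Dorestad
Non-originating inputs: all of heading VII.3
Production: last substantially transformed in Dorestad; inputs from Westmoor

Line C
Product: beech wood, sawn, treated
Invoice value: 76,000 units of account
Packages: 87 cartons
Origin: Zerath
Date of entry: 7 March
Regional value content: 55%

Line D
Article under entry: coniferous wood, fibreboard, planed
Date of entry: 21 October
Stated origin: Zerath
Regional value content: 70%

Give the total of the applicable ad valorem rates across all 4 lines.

89%

Line A: beech → VII.2; veneer sheets → VII.2.3; treated → VII.2.3.2. Scheduled 34%. Zerath agreement on VII.2.3.3: VII.2.3.2 not covered. → 34%.
Line B: beech → VII.2; plywood → VII.2.1; planed → VII.2.1.2. Scheduled 24%. Dorestad agreement on VII.2.1: CTH met → 3% available; Dorestad agreement on VII.1.2.1: VII.2.1.2 not covered; preferential 3%. → 3%.
Line C: beech → VII.2; sawn → VII.2.2; treated → VII.2.2.3. Scheduled 32%. Zerath agreement on VII.2.3.3: VII.2.2.3 not covered. → 32%.
Line D: coniferous → VII.3; fibreboard → VII.3.1; planed → VII.3.1.2. Scheduled 20%. Zerath agreement on VII.2.3.3: VII.3.1.2 not covered. → 20%.
Sum: 34% + 3% + 32% + 20% = 89%.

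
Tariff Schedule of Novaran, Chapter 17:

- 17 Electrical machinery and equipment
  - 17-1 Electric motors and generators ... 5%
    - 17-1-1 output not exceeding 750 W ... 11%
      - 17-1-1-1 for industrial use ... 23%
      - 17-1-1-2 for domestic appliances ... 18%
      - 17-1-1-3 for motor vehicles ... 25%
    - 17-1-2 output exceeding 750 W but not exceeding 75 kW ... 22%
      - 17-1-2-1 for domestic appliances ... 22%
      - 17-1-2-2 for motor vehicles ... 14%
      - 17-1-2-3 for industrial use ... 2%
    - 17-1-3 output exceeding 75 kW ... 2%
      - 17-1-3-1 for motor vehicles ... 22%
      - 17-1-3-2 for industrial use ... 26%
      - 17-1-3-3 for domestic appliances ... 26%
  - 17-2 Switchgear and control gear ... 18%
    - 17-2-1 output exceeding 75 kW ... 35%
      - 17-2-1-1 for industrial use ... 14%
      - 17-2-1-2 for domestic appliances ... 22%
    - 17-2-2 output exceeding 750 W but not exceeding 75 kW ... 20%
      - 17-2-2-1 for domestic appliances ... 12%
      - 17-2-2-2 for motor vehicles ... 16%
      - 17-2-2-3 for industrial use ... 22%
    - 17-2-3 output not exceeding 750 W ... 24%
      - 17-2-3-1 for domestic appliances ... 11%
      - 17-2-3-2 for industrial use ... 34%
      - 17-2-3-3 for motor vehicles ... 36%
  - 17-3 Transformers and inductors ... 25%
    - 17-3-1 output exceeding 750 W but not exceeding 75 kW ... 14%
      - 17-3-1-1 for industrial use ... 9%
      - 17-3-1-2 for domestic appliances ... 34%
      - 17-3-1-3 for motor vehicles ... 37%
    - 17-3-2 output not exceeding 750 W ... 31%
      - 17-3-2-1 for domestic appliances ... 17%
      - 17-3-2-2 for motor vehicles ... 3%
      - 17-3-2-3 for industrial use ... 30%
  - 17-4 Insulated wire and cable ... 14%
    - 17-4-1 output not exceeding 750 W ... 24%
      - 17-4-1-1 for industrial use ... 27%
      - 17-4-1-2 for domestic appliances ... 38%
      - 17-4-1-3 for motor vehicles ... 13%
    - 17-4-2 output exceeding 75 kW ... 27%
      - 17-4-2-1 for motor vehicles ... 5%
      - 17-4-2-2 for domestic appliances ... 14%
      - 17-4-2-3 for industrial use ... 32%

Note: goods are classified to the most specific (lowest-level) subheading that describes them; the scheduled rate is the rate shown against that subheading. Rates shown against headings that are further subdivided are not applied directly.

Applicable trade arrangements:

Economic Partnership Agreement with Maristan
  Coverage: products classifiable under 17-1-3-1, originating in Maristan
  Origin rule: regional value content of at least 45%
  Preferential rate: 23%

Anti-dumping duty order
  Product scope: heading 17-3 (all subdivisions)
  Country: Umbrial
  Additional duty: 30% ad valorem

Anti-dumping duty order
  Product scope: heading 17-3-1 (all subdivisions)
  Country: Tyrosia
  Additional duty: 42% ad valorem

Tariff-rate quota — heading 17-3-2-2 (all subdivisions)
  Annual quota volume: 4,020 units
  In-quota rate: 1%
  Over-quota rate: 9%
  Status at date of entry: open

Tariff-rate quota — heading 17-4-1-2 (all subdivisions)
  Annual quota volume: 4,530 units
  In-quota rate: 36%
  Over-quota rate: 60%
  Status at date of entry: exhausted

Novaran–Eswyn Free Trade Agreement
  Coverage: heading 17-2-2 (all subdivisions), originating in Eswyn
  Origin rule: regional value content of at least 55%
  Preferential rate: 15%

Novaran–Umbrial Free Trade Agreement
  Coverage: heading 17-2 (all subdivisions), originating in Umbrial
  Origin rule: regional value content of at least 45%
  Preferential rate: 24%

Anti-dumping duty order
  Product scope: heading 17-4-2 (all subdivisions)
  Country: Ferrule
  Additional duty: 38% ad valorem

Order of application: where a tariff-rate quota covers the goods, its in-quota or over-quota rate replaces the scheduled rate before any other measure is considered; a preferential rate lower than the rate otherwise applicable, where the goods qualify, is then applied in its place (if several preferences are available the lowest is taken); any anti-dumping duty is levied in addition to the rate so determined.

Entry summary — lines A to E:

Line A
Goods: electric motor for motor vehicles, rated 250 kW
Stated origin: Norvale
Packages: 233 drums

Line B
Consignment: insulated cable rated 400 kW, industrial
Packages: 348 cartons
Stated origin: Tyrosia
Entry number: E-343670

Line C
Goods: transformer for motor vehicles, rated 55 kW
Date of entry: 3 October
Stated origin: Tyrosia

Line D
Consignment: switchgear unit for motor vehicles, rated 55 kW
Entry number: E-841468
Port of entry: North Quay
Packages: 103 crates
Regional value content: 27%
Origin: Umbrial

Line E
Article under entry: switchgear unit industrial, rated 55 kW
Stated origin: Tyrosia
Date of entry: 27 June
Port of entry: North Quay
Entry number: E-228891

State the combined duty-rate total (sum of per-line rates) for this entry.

171%

Line A: electric motor → 17-1; rated 250 kW → 17-1-3; for motor vehicles → 17-1-3-1. Scheduled 22%. No special measure applies. → 22%.
Line B: insulated cable → 17-4; rated 400 kW → 17-4-2; industrial → 17-4-2-3. Scheduled 32%. No special measure applies. → 32%.
Line C: transformer → 17-3; rated 55 kW → 17-3-1; for motor vehicles → 17-3-1-3. Scheduled 37%. anti-dumping (Tyrosia, 17-3-1): +42%; total 37% + 42% = 79%. → 79%.
Line D: switchgear unit → 17-2; rated 55 kW → 17-2-2; for motor vehicles → 17-2-2-2. Scheduled 16%. Umbrial agreement on 17-2: RVC < 45%. → 16%.
Line E: switchgear unit → 17-2; rated 55 kW → 17-2-2; industrial → 17-2-2-3. Scheduled 22%. No special measure applies. → 22%.
Sum: 22% + 32% + 79% + 16% + 22% = 171%.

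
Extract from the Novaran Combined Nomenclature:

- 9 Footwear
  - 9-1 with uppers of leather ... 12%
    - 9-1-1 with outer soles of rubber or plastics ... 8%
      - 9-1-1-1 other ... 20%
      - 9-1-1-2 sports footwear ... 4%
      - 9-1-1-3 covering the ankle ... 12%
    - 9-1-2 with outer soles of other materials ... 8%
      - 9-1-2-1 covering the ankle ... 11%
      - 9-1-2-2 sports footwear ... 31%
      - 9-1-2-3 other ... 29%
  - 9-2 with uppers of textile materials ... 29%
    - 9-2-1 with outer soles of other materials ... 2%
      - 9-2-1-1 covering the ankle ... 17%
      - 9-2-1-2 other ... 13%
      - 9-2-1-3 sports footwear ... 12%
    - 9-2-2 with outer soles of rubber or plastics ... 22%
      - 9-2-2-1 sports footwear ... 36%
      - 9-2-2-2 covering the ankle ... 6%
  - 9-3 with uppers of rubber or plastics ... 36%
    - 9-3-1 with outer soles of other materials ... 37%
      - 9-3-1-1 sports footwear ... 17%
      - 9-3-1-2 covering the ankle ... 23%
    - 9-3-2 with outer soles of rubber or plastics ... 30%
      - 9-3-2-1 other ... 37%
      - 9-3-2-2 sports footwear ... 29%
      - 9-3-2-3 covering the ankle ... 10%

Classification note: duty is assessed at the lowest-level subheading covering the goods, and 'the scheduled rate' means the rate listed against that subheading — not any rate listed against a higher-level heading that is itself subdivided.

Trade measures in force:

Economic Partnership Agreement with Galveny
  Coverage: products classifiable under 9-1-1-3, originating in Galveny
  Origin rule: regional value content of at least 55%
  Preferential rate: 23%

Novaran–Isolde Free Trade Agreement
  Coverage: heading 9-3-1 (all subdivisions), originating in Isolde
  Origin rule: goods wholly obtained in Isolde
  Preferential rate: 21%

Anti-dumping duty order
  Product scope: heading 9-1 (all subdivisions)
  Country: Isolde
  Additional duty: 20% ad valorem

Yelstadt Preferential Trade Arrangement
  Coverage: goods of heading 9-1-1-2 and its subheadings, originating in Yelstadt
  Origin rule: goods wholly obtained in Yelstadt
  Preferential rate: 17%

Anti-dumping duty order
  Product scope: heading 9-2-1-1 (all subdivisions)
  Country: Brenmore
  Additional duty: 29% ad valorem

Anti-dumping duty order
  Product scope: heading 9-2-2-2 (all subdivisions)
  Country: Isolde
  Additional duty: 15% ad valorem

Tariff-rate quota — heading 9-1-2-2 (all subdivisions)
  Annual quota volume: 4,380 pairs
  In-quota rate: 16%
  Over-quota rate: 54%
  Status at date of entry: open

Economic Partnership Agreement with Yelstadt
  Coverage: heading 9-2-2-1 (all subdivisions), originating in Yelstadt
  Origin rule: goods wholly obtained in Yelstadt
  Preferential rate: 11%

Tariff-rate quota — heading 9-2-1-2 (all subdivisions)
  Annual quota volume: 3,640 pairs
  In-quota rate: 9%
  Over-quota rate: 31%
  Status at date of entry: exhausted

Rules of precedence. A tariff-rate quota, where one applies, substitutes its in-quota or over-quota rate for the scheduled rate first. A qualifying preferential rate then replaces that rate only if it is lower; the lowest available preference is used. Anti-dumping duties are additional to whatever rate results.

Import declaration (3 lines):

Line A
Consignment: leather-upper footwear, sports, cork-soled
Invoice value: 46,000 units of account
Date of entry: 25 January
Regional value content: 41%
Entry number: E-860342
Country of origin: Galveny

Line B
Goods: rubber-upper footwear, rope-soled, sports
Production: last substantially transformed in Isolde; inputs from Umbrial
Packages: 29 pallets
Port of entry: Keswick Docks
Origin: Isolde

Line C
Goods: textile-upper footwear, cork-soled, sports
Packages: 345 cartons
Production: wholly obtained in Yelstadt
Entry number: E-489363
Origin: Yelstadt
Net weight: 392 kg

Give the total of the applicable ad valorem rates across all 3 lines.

Line A: leather-upper → 9-1; cork-soled → 9-1-2; sports → 9-1-2-2. Scheduled 31%. quota on 9-1-2-2 open → in-quota 16%; Galveny agreement on 9-1-1-3: 9-1-2-2 not covered. → 16%.
Line B: rubber-upper → 9-3; rope-soled → 9-3-1; sports → 9-3-1-1. Scheduled 17%. Isolde agreement on 9-3-1: not wholly obtained. → 17%.
Line C: textile-upper → 9-2; cork-soled → 9-2-1; sports → 9-2-1-3. Scheduled 12%. Yelstadt agreement on 9-1-1-2: 9-2-1-3 not covered; Yelstadt agreement on 9-2-2-1: 9-2-1-3 not covered. → 12%.
Sum: 16% + 17% + 12% = 45%.

45%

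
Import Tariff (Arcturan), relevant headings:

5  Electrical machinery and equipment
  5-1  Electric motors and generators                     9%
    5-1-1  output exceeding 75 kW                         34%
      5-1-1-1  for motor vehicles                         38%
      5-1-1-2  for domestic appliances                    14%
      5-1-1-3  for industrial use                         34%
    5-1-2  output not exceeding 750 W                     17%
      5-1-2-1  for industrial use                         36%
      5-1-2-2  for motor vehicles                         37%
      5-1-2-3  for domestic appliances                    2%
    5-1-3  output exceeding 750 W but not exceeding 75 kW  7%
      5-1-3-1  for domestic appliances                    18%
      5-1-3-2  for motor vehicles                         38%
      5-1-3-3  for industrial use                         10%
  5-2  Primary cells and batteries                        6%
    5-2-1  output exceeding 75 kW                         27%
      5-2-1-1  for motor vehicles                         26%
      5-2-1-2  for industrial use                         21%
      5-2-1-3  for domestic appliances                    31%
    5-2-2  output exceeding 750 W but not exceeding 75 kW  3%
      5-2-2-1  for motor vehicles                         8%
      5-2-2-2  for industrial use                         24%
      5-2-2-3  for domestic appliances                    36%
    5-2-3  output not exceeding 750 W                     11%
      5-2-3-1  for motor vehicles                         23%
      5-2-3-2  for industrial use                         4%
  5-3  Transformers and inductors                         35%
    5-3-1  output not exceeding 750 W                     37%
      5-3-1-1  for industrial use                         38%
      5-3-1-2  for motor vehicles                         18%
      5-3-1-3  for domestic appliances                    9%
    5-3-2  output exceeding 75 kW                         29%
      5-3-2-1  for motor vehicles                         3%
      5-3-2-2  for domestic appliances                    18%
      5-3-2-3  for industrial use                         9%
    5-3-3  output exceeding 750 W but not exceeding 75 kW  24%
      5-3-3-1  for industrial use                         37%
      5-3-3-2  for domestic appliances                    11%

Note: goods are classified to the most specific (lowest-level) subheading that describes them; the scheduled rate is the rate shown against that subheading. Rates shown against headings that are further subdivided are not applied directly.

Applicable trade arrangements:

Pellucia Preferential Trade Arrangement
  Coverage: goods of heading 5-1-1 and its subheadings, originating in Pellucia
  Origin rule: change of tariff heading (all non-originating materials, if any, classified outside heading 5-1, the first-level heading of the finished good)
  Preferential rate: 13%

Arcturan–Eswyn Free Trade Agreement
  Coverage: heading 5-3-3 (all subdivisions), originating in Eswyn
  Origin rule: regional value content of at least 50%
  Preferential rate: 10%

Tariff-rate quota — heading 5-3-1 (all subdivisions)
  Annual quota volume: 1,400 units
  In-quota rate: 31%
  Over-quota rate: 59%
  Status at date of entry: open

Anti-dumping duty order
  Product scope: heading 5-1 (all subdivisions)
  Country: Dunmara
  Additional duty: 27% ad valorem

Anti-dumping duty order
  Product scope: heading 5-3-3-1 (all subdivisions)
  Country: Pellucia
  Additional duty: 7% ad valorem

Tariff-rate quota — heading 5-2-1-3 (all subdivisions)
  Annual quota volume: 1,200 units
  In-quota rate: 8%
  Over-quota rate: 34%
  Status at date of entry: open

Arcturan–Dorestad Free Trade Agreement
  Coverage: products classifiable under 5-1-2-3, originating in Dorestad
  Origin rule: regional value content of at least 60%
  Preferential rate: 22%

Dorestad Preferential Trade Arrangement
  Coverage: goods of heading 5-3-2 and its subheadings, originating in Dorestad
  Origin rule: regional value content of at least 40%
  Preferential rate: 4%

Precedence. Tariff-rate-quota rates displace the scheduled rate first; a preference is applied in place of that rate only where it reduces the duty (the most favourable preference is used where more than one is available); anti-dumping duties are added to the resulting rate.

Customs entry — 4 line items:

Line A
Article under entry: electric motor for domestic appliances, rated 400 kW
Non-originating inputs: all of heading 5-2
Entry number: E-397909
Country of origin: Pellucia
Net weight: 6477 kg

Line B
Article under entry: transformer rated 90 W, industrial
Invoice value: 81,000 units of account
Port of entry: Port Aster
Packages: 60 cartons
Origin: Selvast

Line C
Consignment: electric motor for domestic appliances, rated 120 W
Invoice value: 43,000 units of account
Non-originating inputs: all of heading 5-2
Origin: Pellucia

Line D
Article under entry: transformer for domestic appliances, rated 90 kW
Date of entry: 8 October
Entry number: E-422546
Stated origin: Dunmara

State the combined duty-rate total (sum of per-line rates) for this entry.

Line A: electric motor → 5-1; rated 400 kW → 5-1-1; for domestic appliances → 5-1-1-2. Scheduled 14%. Pellucia agreement on 5-1-1: CTH met → 13% available; preferential 13%. → 13%.
Line B: transformer → 5-3; rated 90 W → 5-3-1; industrial → 5-3-1-1. Scheduled 38%. quota on 5-3-1 open → in-quota 31%. → 31%.
Line C: electric motor → 5-1; rated 120 W → 5-1-2; for domestic appliances → 5-1-2-3. Scheduled 2%. Pellucia agreement on 5-1-1: 5-1-2-3 not covered. → 2%.
Line D: transformer → 5-3; rated 90 kW → 5-3-2; for domestic appliances → 5-3-2-2. Scheduled 18%. No special measure applies. → 18%.
Sum: 13% + 31% + 2% + 18% = 64%.

64%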